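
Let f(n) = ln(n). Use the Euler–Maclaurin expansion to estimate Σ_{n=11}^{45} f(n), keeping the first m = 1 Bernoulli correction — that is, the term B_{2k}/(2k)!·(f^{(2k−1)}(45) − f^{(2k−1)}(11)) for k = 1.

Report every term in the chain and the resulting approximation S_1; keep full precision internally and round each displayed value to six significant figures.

∫_11^45 ln(x) dx evaluates to 110.923.
Endpoint term: (f(11) + f(45))/2 = (2.39790 + 3.80666)/2 = 3.10228.
So far: 114.025.
Order-1 term: 1/12 · (0.0222222 − 0.0909091) = -0.00572391.

S_1 ≈ 114.020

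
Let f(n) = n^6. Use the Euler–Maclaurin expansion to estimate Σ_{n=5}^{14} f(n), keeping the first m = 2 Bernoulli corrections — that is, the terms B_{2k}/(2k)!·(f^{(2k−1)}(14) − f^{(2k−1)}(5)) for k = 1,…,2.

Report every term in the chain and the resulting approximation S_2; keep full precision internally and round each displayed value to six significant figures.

S_2 ≈ 1.90874e+07

Integral: ∫_5^14 x^6 dx = 1.50479e+07.
Boundary: ½(f(5) + f(14)) = ½(15625.0 + 7.52954e+06) = 3.77258e+06.
Running total after boundary: 1.88205e+07.
Correction k=1: B_{2}/2! · (f^{(1)}(14) − f^{(1)}(5)) = 1/12 · (3.22694e+06 − 18750.0) = 267350.
Running total after k=1: 1.90878e+07.
Correction k=2: B_{4}/4! · (f^{(3)}(14) − f^{(3)}(5)) = −1/720 · (329280 − 15000.0) = -436.500.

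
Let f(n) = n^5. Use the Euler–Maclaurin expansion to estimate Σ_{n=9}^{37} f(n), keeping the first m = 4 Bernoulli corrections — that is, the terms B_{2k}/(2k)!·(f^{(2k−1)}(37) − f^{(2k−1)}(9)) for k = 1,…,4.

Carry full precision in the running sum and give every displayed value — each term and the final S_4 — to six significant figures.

Integral: ∫_9^37 x^5 dx = 4.27532e+08.
Endpoint term: (f(9) + f(37))/2 = (59049.0 + 6.93440e+07)/2 = 3.47015e+07.
Integral + boundary = 4.62234e+08.
Order-1 term: 1/12 · (9.37080e+06 − 32805.0) = 778167.
After k=1: 4.63012e+08.
Order-2 term: −1/720 · (82140.0 − 4860.00) = -107.333.
After k=2: 4.63012e+08.
Order-3 term: 1/30240 · (120.000 − 120.000) = 0.00000.
After k=3: 4.63012e+08.
Order-4 term: −1/1209600 · (0.00000 − 0.00000) = 0.00000.

S_4 ≈ 4.63012e+08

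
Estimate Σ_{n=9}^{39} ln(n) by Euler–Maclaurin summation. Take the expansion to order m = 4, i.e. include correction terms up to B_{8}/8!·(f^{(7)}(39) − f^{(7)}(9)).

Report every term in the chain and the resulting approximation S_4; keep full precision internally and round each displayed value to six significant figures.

The integral term ∫_9^39 ln(x) dx = 93.1039.
Boundary: ½(f(9) + f(39)) = ½(2.19722 + 3.66356) = 2.93039.
Running total after boundary: 96.0343.
Correction k=1: B_{2}/2! · (f^{(1)}(39) − f^{(1)}(9)) = 1/12 · (0.0256410 − 0.111111) = -0.00712251.
After k=1: 96.0272.
Correction k=2: B_{4}/4! · (f^{(3)}(39) − f^{(3)}(9)) = −1/720 · (3.37160e-05 − 0.00274348) = 3.76357e-06.
After k=2: 96.0272.
Correction k=3: B_{6}/6! · (f^{(5)}(39) − f^{(5)}(9)) = 1/30240 · (2.66004e-07 − 0.000406442) = -1.34317e-08.
After k=3: 96.0272.
Correction k=4: B_{8}/8! · (f^{(7)}(39) − f^{(7)}(9)) = −1/1209600 · (5.24663e-09 − 0.000150534) = 1.24445e-10.

S_4 ≈ 96.0272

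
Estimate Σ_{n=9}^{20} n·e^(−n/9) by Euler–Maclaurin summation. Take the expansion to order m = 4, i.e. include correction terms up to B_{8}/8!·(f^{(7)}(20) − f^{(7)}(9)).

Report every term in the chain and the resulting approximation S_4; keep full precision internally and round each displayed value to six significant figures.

The integral term ∫_9^20 x·e^(−x/9) dx = 31.3124.
Endpoint term: (f(9) + f(20))/2 = (3.31091 + 2.16736)/2 = 2.73914.
So far: 34.0516.
Order-1 term: 1/12 · (-0.132450 − 0.00000) = -0.0110375.
After k=1: 34.0405.
Order-2 term: −1/720 · (0.00104057 − 0.00908344) = 1.11707e-05.
After k=2: 34.0405.
Order-3 term: 1/30240 · (4.58805e-05 − 0.000224283) = -5.89954e-09.
After k=3: 34.0405.
Order-4 term: −1/1209600 · (9.74254e-07 − 4.15338e-06) = 2.62825e-12.

S_4 ≈ 34.0405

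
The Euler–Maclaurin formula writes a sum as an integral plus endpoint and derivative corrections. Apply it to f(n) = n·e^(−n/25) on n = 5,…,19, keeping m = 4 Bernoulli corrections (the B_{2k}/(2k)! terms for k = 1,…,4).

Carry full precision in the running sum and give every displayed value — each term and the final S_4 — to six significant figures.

∫_5^19 x·e^(−x/25) dx evaluates to 99.6150.
Endpoint term: (f(5) + f(19))/2 = (4.09365 + 8.88566)/2 = 6.48966.
Running total after boundary: 106.105.
k=1: B_{2}/(2)! × [f^{(1)}(19) − f^{(1)}(5)] = 1/12 × (0.112240 − 0.654985) = -0.0452287.
Running total after k=1: 106.059.
k=2: B_{4}/(4)! × [f^{(3)}(19) − f^{(3)}(5)] = −1/720 × (0.00167612 − 0.00366791) = 2.76639e-06.
Running total after k=2: 106.059.
k=3: B_{6}/(6)! × [f^{(5)}(19) − f^{(5)}(5)] = 1/30240 × (5.07624e-06 − 1.00606e-05) = -1.64826e-10.
Running total after k=3: 106.059.
k=4: B_{8}/(8)! × [f^{(7)}(19) − f^{(7)}(5)] = −1/1209600 × (1.19531e-08 − 2.28039e-08) = 8.97060e-15.

S_4 ≈ 106.059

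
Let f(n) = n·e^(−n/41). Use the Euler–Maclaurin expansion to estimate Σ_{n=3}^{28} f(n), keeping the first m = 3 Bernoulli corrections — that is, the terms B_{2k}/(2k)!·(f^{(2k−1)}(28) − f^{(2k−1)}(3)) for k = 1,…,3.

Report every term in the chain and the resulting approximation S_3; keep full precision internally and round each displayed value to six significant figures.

S_3 ≈ 256.090

Integral: ∫_3^28 x·e^(−x/41) dx = 247.683.
Endpoint term: (f(3) + f(28))/2 = (2.78833 + 14.1438)/2 = 8.46607.
Integral + boundary = 256.149.
Order-1 term: 1/12 · (0.160165 − 0.861434) = -0.0584391.
Partial sum through k=1: 256.090.
Order-2 term: −1/720 · (0.000696275 − 0.00161827) = 1.28055e-06.
Partial sum through k=2: 256.090.
Order-3 term: 1/30240 · (7.71725e-07 − 1.62052e-06) = -2.80686e-11.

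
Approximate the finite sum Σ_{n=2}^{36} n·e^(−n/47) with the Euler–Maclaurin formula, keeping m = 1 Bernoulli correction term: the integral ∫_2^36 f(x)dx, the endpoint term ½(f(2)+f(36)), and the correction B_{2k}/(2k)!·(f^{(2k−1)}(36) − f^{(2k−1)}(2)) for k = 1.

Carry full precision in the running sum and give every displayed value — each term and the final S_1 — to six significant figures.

S_1 ≈ 402.784

∫_2^36 x·e^(−x/47) dx evaluates to 393.525.
½[f(2) + f(36)] = ½[1.91668 + 16.7360] = 9.32633.
Integral + boundary = 402.852.
Order-1 term: 1/12 · (0.108804 − 0.917559) = -0.0673963.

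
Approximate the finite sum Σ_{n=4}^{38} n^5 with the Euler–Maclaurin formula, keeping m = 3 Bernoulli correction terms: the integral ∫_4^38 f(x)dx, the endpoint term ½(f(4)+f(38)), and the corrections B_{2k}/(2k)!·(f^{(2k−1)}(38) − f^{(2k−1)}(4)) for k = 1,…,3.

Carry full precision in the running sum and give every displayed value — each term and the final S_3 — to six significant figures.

∫_4^38 x^5 dx evaluates to 5.01822e+08.
Endpoint term: (f(4) + f(38))/2 = (1024.00 + 7.92352e+07)/2 = 3.96181e+07.
Integral + boundary = 5.41440e+08.
Correction k=1: B_{2}/2! · (f^{(1)}(38) − f^{(1)}(4)) = 1/12 · (1.04257e+07 − 1280.00) = 868700.
Running total after k=1: 5.42309e+08.
Correction k=2: B_{4}/4! · (f^{(3)}(38) − f^{(3)}(4)) = −1/720 · (86640.0 − 960.000) = -119.000.
Running total after k=2: 5.42309e+08.
Correction k=3: B_{6}/6! · (f^{(5)}(38) − f^{(5)}(4)) = 1/30240 · (120.000 − 120.000) = 0.00000.

S_3 ≈ 5.42309e+08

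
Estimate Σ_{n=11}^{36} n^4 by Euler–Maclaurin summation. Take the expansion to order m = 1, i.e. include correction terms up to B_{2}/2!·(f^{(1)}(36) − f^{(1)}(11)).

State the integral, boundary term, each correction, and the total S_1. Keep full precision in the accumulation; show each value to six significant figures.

∫_11^36 x^4 dx evaluates to 1.20610e+07.
Endpoint term: (f(11) + f(36))/2 = (14641.0 + 1.67962e+06)/2 = 847128.
Integral + boundary = 1.29082e+07.
Correction k=1: B_{2}/2! · (f^{(1)}(36) − f^{(1)}(11)) = 1/12 · (186624 − 5324.00) = 15108.3.

S_1 ≈ 1.29233e+07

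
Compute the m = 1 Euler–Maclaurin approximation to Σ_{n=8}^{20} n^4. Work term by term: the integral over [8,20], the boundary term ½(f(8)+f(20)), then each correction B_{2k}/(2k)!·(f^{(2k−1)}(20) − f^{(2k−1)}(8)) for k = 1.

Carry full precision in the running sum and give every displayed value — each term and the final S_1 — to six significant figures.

S_1 ≈ 717990

Integral: ∫_8^20 x^4 dx = 633446.
Endpoint term: (f(8) + f(20))/2 = (4096.00 + 160000)/2 = 82048.0.
Integral + boundary = 715494.
Correction k=1: B_{2}/2! · (f^{(1)}(20) − f^{(1)}(8)) = 1/12 · (32000.0 − 2048.00) = 2496.00.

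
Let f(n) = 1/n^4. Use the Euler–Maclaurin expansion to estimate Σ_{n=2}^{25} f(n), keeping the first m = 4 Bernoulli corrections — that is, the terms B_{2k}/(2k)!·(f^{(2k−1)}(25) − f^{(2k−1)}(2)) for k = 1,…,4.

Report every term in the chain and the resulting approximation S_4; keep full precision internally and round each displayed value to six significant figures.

S_4 ≈ 0.0822010

The integral term ∫_2^25 1/x^4 dx = 0.0416453.
Boundary: ½(f(2) + f(25)) = ½(0.0625000 + 2.56000e-06) = 0.0312513.
Integral + boundary = 0.0728966.
Correction k=1: B_{2}/2! · (f^{(1)}(25) − f^{(1)}(2)) = 1/12 · (-4.09600e-07 − (-0.125000)) = 0.0104166.
Running total after k=1: 0.0833132.
Correction k=2: B_{4}/4! · (f^{(3)}(25) − f^{(3)}(2)) = −1/720 · (-1.96608e-08 − (-0.937500)) = -0.00130208.
Running total after k=2: 0.0820112.
Correction k=3: B_{6}/6! · (f^{(5)}(25) − f^{(5)}(2)) = 1/30240 · (-1.76161e-09 − (-13.1250)) = 0.000434028.
Running total after k=3: 0.0824452.
Correction k=4: B_{8}/8! · (f^{(7)}(25) − f^{(7)}(2)) = −1/1209600 · (-2.53672e-10 − (-295.312)) = -0.000244141.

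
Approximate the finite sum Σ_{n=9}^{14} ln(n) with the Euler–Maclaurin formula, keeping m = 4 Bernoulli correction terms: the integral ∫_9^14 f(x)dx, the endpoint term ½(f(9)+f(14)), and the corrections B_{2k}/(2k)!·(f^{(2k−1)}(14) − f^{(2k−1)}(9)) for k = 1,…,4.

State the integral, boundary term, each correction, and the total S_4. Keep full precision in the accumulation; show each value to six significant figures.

S_4 ≈ 14.5866

Integral: ∫_9^14 ln(x) dx = 12.1718.
Boundary: ½(f(9) + f(14)) = ½(2.19722 + 2.63906) = 2.41814.
Integral + boundary = 14.5899.
k=1: B_{2}/(2)! × [f^{(1)}(14) − f^{(1)}(9)] = 1/12 × (0.0714286 − 0.111111) = -0.00330688.
Partial sum through k=1: 14.5866.
k=2: B_{4}/(4)! × [f^{(3)}(14) − f^{(3)}(9)] = −1/720 × (0.000728863 − 0.00274348) = 2.79809e-06.
Partial sum through k=2: 14.5866.
k=3: B_{6}/(6)! × [f^{(5)}(14) − f^{(5)}(9)] = 1/30240 × (4.46243e-05 − 0.000406442) = -1.19649e-08.
Partial sum through k=3: 14.5866.
k=4: B_{8}/(8)! × [f^{(7)}(14) − f^{(7)}(9)] = −1/1209600 × (6.83024e-06 − 0.000150534) = 1.18803e-10.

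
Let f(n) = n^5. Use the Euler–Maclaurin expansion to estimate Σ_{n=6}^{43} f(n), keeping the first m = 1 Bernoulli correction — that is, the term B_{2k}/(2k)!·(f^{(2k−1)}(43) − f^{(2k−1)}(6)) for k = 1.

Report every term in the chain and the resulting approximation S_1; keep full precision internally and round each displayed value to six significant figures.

Integral: ∫_6^43 x^5 dx = 1.05355e+09.
½[f(6) + f(43)] = ½[7776.00 + 1.47008e+08] = 7.35081e+07.
Integral + boundary = 1.12706e+09.
Correction k=1: B_{2}/2! · (f^{(1)}(43) − f^{(1)}(6)) = 1/12 · (1.70940e+07 − 6480.00) = 1.42396e+06.

S_1 ≈ 1.12848e+09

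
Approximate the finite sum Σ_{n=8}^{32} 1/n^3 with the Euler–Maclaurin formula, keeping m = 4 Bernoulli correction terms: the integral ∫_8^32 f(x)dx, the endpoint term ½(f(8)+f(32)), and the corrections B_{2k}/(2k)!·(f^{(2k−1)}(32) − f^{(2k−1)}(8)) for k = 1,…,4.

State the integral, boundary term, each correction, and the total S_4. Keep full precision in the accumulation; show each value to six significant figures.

∫_8^32 1/x^3 dx evaluates to 0.00732422.
½[f(8) + f(32)] = ½[0.00195312 + 3.05176e-05] = 0.000991821.
Integral + boundary = 0.00831604.
Order-1 term: 1/12 · (-2.86102e-06 − (-0.000732422)) = 6.07967e-05.
After k=1: 0.00837684.
Order-2 term: −1/720 · (-5.58794e-08 − (-0.000228882)) = -3.17814e-07.
After k=2: 0.00837652.
Order-3 term: 1/30240 · (-2.29193e-09 − (-0.000150204)) = 4.96698e-09.
After k=3: 0.00837652.
Order-4 term: −1/1209600 · (-1.61151e-10 − (-0.000168979)) = -1.39698e-10.

S_4 ≈ 0.00837652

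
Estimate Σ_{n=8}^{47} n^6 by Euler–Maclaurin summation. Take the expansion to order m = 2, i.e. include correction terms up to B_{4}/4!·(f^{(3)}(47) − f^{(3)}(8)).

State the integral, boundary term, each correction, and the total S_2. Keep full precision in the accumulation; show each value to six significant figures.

The integral term ∫_8^47 x^6 dx = 7.23744e+10.
½[f(8) + f(47)] = ½[262144 + 1.07792e+10] = 5.38974e+09.
So far: 7.77642e+10.
Order-1 term: 1/12 · (1.37607e+09 − 196608) = 1.14656e+08.
After k=1: 7.78788e+10.
Order-2 term: −1/720 · (1.24588e+07 − 61440.0) = -17218.5.

S_2 ≈ 7.78788e+10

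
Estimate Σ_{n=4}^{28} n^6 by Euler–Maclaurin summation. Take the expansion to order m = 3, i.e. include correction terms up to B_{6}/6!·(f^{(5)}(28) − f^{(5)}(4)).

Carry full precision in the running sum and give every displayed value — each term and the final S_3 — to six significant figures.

S_3 ≈ 2.17711e+09

∫_4^28 x^6 dx evaluates to 1.92756e+09.
½[f(4) + f(28)] = ½[4096.00 + 4.81890e+08] = 2.40947e+08.
Integral + boundary = 2.16851e+09.
Order-1 term: 1/12 · (1.03262e+08 − 6144.00) = 8.60467e+06.
After k=1: 2.17711e+09.
Order-2 term: −1/720 · (2.63424e+06 − 7680.00) = -3648.00.
After k=2: 2.17711e+09.
Order-3 term: 1/30240 · (20160.0 − 2880.00) = 0.571429.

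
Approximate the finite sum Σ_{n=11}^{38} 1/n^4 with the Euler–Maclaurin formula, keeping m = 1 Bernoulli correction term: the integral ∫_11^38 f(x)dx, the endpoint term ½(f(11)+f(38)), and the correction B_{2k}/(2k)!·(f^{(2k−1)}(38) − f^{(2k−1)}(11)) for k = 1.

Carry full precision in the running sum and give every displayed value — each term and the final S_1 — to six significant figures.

S_1 ≈ 0.000280820

Integral: ∫_11^38 1/x^4 dx = 0.000244364.
Boundary: ½(f(11) + f(38)) = ½(6.83013e-05 + 4.79585e-07) = 3.43905e-05.
So far: 0.000278754.
k=1: B_{2}/(2)! × [f^{(1)}(38) − f^{(1)}(11)] = 1/12 × (-5.04826e-08 − (-2.48369e-05)) = 2.06553e-06.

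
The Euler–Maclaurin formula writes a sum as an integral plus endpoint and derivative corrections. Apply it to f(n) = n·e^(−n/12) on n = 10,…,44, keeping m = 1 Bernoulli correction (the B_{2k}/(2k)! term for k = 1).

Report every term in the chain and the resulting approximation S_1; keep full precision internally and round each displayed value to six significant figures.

S_1 ≈ 100.280

∫_10^44 x·e^(−x/12) dx evaluates to 97.5566.
Boundary: ½(f(10) + f(44)) = ½(4.34598 + 1.12471) = 2.73534.
Integral + boundary = 100.292.
Correction k=1: B_{2}/2! · (f^{(1)}(44) − f^{(1)}(10)) = 1/12 · (-0.0681641 − 0.0724330) = -0.0117164.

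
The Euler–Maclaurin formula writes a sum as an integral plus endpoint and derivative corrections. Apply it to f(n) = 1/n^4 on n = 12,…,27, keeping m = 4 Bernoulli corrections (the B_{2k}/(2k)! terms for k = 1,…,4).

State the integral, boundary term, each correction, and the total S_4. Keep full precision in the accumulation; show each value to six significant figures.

S_4 ≈ 0.000202331

∫_12^27 1/x^4 dx evaluates to 0.000175966.
Endpoint term: (f(12) + f(27))/2 = (4.82253e-05 + 1.88168e-06)/2 = 2.50535e-05.
Integral + boundary = 0.000201020.
Correction k=1: B_{2}/2! · (f^{(1)}(27) − f^{(1)}(12)) = 1/12 · (-2.78767e-07 − (-1.60751e-05)) = 1.31636e-06.
Partial sum through k=1: 0.000202336.
Correction k=2: B_{4}/4! · (f^{(3)}(27) − f^{(3)}(12)) = −1/720 · (-1.14719e-08 − (-3.34898e-06)) = -4.63543e-09.
Partial sum through k=2: 0.000202331.
Correction k=3: B_{6}/6! · (f^{(5)}(27) − f^{(5)}(12)) = 1/30240 · (-8.81242e-10 − (-1.30238e-06)) = 4.30390e-11.
Partial sum through k=3: 0.000202331.
Correction k=4: B_{8}/8! · (f^{(7)}(27) − f^{(7)}(12)) = −1/1209600 · (-1.08795e-10 − (-8.13988e-07)) = -6.72850e-13.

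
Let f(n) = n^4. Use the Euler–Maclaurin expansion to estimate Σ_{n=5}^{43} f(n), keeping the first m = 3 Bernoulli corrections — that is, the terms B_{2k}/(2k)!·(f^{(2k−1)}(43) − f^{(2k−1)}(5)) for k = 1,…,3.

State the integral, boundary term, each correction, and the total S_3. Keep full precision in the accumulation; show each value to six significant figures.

Integral: ∫_5^43 x^4 dx = 2.94011e+07.
Boundary: ½(f(5) + f(43)) = ½(625.000 + 3.41880e+06) = 1.70971e+06.
So far: 3.11108e+07.
Order-1 term: 1/12 · (318028 − 500.000) = 26460.7.
Partial sum through k=1: 3.11372e+07.
Order-2 term: −1/720 · (1032.00 − 120.000) = -1.26667.
Partial sum through k=2: 3.11372e+07.
Order-3 term: 1/30240 · (0.00000 − 0.00000) = 0.00000.

S_3 ≈ 3.11372e+07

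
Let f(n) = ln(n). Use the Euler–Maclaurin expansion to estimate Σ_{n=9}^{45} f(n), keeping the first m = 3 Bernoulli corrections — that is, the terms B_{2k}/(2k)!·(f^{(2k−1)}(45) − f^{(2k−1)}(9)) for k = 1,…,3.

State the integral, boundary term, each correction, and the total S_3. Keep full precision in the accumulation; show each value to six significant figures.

S_3 ≈ 118.519

The integral term ∫_9^45 ln(x) dx = 115.525.
Endpoint term: (f(9) + f(45))/2 = (2.19722 + 3.80666)/2 = 3.00194.
So far: 118.527.
Order-1 term: 1/12 · (0.0222222 − 0.111111) = -0.00740741.
Partial sum through k=1: 118.519.
Order-2 term: −1/720 · (2.19479e-05 − 0.00274348) = 3.77991e-06.
Partial sum through k=2: 118.519.
Order-3 term: 1/30240 · (1.30061e-07 − 0.000406442) = -1.34362e-08.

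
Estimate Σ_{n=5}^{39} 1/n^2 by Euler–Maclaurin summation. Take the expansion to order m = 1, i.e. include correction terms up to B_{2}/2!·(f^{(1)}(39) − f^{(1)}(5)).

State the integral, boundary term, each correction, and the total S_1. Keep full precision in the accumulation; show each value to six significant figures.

∫_5^39 1/x^2 dx evaluates to 0.174359.
Endpoint term: (f(5) + f(39))/2 = (0.0400000 + 0.000657462)/2 = 0.0203287.
So far: 0.194688.
k=1: B_{2}/(2)! × [f^{(1)}(39) − f^{(1)}(5)] = 1/12 × (-3.37160e-05 − (-0.0160000)) = 0.00133052.

S_1 ≈ 0.196018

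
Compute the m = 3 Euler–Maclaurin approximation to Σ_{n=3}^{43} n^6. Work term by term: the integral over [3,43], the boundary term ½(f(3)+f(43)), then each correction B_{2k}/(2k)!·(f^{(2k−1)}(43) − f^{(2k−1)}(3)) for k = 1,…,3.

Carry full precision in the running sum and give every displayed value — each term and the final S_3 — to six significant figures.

Integral: ∫_3^43 x^6 dx = 3.88312e+10.
Endpoint term: (f(3) + f(43))/2 = (729.000 + 6.32136e+09)/2 = 3.16068e+09.
Integral + boundary = 4.19919e+10.
Order-1 term: 1/12 · (8.82051e+08 − 1458.00) = 7.35041e+07.
Running total after k=1: 4.20654e+10.
Order-2 term: −1/720 · (9.54084e+06 − 3240.00) = -13246.7.
Running total after k=2: 4.20654e+10.
Order-3 term: 1/30240 · (30960.0 − 2160.00) = 0.952381.

S_3 ≈ 4.20654e+10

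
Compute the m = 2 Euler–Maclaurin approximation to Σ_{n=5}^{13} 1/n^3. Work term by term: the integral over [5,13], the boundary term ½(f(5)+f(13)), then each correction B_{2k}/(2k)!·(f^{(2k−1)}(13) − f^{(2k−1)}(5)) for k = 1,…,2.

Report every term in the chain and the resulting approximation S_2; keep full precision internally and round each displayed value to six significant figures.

Integral: ∫_5^13 1/x^3 dx = 0.0170414.
Boundary: ½(f(5) + f(13)) = ½(0.00800000 + 0.000455166) = 0.00422758.
Integral + boundary = 0.0212690.
k=1: B_{2}/(2)! × [f^{(1)}(13) − f^{(1)}(5)] = 1/12 × (-0.000105038 − (-0.00480000)) = 0.000391247.
Running total after k=1: 0.0216602.
k=2: B_{4}/(4)! × [f^{(3)}(13) − f^{(3)}(5)] = −1/720 × (-1.24306e-05 − (-0.00384000)) = -5.31607e-06.

S_2 ≈ 0.0216549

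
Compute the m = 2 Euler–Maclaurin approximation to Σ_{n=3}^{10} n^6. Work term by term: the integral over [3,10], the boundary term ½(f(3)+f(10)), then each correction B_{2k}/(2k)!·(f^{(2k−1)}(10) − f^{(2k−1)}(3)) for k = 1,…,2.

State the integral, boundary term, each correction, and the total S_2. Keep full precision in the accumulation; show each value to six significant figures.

Integral: ∫_3^10 x^6 dx = 1.42826e+06.
½[f(3) + f(10)] = ½[729.000 + 1.00000e+06] = 500364.
So far: 1.92862e+06.
Correction k=1: B_{2}/2! · (f^{(1)}(10) − f^{(1)}(3)) = 1/12 · (600000 − 1458.00) = 49878.5.
Partial sum through k=1: 1.97850e+06.
Correction k=2: B_{4}/4! · (f^{(3)}(10) − f^{(3)}(3)) = −1/720 · (120000 − 3240.00) = -162.167.

S_2 ≈ 1.97834e+06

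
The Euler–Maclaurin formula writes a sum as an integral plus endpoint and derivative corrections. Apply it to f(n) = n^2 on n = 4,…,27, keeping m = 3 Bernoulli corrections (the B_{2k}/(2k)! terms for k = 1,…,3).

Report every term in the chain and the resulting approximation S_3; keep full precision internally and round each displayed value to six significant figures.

S_3 ≈ 6916.00

Integral: ∫_4^27 x^2 dx = 6539.67.
Endpoint term: (f(4) + f(27))/2 = (16.0000 + 729.000)/2 = 372.500.
Running total after boundary: 6912.17.
Correction k=1: B_{2}/2! · (f^{(1)}(27) − f^{(1)}(4)) = 1/12 · (54.0000 − 8.00000) = 3.83333.
Partial sum through k=1: 6916.00.
Correction k=2: B_{4}/4! · (f^{(3)}(27) − f^{(3)}(4)) = −1/720 · (0.00000 − 0.00000) = 0.00000.
Partial sum through k=2: 6916.00.
Correction k=3: B_{6}/6! · (f^{(5)}(27) − f^{(5)}(4)) = 1/30240 · (0.00000 − 0.00000) = 0.00000.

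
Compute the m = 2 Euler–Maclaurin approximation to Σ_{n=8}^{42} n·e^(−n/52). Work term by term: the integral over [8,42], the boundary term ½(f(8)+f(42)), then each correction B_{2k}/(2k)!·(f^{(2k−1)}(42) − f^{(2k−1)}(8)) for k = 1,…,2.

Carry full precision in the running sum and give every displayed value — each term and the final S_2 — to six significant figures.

∫_8^42 x·e^(−x/52) dx evaluates to 495.610.
½[f(8) + f(42)] = ½[6.85923 + 18.7272] = 12.7932.
So far: 508.403.
Correction k=1: B_{2}/2! · (f^{(1)}(42) − f^{(1)}(8)) = 1/12 · (0.0857473 − 0.725496) = -0.0533124.
Partial sum through k=1: 508.350.
Correction k=2: B_{4}/4! · (f^{(3)}(42) − f^{(3)}(8)) = −1/720 · (0.000361508 − 0.000902479) = 7.51348e-07.

S_2 ≈ 508.350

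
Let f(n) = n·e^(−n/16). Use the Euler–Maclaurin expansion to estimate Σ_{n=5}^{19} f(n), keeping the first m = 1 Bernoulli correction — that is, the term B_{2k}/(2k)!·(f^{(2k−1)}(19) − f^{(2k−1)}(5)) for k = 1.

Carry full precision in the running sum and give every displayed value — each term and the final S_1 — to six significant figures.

The integral term ∫_5^19 x·e^(−x/16) dx = 75.0325.
Endpoint term: (f(5) + f(19))/2 = (3.65808 + 5.79467)/2 = 4.72638.
Integral + boundary = 79.7589.
Correction k=1: B_{2}/2! · (f^{(1)}(19) − f^{(1)}(5)) = 1/12 · (-0.0571843 − 0.502986) = -0.0466808.

S_1 ≈ 79.7122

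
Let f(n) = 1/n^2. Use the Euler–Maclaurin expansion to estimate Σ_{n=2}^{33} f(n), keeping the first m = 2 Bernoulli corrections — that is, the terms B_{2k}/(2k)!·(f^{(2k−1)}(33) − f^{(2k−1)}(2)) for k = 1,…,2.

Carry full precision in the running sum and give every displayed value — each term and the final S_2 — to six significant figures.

The integral term ∫_2^33 1/x^2 dx = 0.469697.
Boundary: ½(f(2) + f(33)) = ½(0.250000 + 0.000918274) = 0.125459.
Running total after boundary: 0.595156.
k=1: B_{2}/(2)! × [f^{(1)}(33) − f^{(1)}(2)] = 1/12 × (-5.56529e-05 − (-0.250000)) = 0.0208287.
Running total after k=1: 0.615985.
k=2: B_{4}/(4)! × [f^{(3)}(33) − f^{(3)}(2)] = −1/720 × (-6.13256e-07 − (-0.750000)) = -0.00104167.

S_2 ≈ 0.614943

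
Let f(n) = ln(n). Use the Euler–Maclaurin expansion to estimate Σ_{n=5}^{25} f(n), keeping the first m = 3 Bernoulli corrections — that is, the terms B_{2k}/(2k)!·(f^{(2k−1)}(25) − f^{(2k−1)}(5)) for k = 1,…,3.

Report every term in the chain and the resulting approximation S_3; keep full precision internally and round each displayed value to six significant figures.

Integral: ∫_5^25 ln(x) dx = 52.4247.
½[f(5) + f(25)] = ½[1.60944 + 3.21888] = 2.41416.
Integral + boundary = 54.8389.
k=1: B_{2}/(2)! × [f^{(1)}(25) − f^{(1)}(5)] = 1/12 × (0.0400000 − 0.200000) = -0.0133333.
Running total after k=1: 54.8255.
k=2: B_{4}/(4)! × [f^{(3)}(25) − f^{(3)}(5)] = −1/720 × (0.000128000 − 0.0160000) = 2.20444e-05.
Running total after k=2: 54.8256.
k=3: B_{6}/(6)! × [f^{(5)}(25) − f^{(5)}(5)] = 1/30240 × (2.45760e-06 − 0.00768000) = -2.53887e-07.

S_3 ≈ 54.8256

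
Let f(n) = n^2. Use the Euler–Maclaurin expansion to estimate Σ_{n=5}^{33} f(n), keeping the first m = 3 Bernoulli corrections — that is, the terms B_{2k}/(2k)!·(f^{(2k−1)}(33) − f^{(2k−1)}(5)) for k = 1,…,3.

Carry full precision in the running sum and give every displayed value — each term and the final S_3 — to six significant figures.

S_3 ≈ 12499.0

∫_5^33 x^2 dx evaluates to 11937.3.
Endpoint term: (f(5) + f(33))/2 = (25.0000 + 1089.00)/2 = 557.000.
Running total after boundary: 12494.3.
k=1: B_{2}/(2)! × [f^{(1)}(33) − f^{(1)}(5)] = 1/12 × (66.0000 − 10.0000) = 4.66667.
Running total after k=1: 12499.0.
k=2: B_{4}/(4)! × [f^{(3)}(33) − f^{(3)}(5)] = −1/720 × (0.00000 − 0.00000) = 0.00000.
Running total after k=2: 12499.0.
k=3: B_{6}/(6)! × [f^{(5)}(33) − f^{(5)}(5)] = 1/30240 × (0.00000 − 0.00000) = 0.00000.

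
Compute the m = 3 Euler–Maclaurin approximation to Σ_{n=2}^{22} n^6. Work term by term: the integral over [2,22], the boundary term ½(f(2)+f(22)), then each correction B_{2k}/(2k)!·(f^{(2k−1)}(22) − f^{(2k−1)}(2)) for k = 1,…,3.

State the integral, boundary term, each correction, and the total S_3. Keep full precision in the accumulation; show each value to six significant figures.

Integral: ∫_2^22 x^6 dx = 3.56337e+08.
Boundary: ½(f(2) + f(22)) = ½(64.0000 + 1.13380e+08) = 5.66900e+07.
Running total after boundary: 4.13027e+08.
Correction k=1: B_{2}/2! · (f^{(1)}(22) − f^{(1)}(2)) = 1/12 · (3.09218e+07 − 192.000) = 2.57680e+06.
Running total after k=1: 4.15604e+08.
Correction k=2: B_{4}/4! · (f^{(3)}(22) − f^{(3)}(2)) = −1/720 · (1.27776e+06 − 960.000) = -1773.33.
Running total after k=2: 4.15602e+08.
Correction k=3: B_{6}/6! · (f^{(5)}(22) − f^{(5)}(2)) = 1/30240 · (15840.0 − 1440.00) = 0.476190.

S_3 ≈ 4.15602e+08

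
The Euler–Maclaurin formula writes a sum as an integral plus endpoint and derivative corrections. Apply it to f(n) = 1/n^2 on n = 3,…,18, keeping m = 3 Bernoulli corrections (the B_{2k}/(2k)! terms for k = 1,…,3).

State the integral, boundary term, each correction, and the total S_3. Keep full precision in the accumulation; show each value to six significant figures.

Integral: ∫_3^18 1/x^2 dx = 0.277778.
Endpoint term: (f(3) + f(18))/2 = (0.111111 + 0.00308642)/2 = 0.0570988.
So far: 0.334877.
Order-1 term: 1/12 · (-0.000342936 − (-0.0740741)) = 0.00614426.
Partial sum through k=1: 0.341021.
Order-2 term: −1/720 · (-1.27013e-05 − (-0.0987654)) = -0.000137157.
Partial sum through k=2: 0.340884.
Order-3 term: 1/30240 · (-1.17605e-06 − (-0.329218)) = 1.08868e-05.

S_3 ≈ 0.340895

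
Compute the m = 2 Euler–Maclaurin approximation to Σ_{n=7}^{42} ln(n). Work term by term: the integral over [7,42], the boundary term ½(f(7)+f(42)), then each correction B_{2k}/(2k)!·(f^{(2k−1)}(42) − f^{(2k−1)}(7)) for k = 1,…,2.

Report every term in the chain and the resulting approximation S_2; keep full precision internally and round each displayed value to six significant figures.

∫_7^42 ln(x) dx evaluates to 108.361.
½[f(7) + f(42)] = ½[1.94591 + 3.73767] = 2.84179.
So far: 111.203.
k=1: B_{2}/(2)! × [f^{(1)}(42) − f^{(1)}(7)] = 1/12 × (0.0238095 − 0.142857) = -0.00992063.
Running total after k=1: 111.193.
k=2: B_{4}/(4)! × [f^{(3)}(42) − f^{(3)}(7)] = −1/720 × (2.69949e-05 − 0.00583090) = 8.06098e-06.

S_2 ≈ 111.193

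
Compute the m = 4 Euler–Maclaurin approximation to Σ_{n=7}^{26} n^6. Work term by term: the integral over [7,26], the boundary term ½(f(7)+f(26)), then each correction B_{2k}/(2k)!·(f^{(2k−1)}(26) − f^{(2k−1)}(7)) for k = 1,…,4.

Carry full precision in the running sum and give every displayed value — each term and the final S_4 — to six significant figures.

S_4 ≈ 1.30773e+09

The integral term ∫_7^26 x^6 dx = 1.14728e+09.
½[f(7) + f(26)] = ½[117649 + 3.08916e+08] = 1.54517e+08.
So far: 1.30180e+09.
k=1: B_{2}/(2)! × [f^{(1)}(26) − f^{(1)}(7)] = 1/12 × (7.12883e+07 − 100842) = 5.93228e+06.
Partial sum through k=1: 1.30773e+09.
k=2: B_{4}/(4)! × [f^{(3)}(26) − f^{(3)}(7)] = −1/720 × (2.10912e+06 − 41160.0) = -2872.17.
Partial sum through k=2: 1.30773e+09.
k=3: B_{6}/(6)! × [f^{(5)}(26) − f^{(5)}(7)] = 1/30240 × (18720.0 − 5040.00) = 0.452381.
Partial sum through k=3: 1.30773e+09.
k=4: B_{8}/(8)! × [f^{(7)}(26) − f^{(7)}(7)] = −1/1209600 × (0.00000 − 0.00000) = 0.00000.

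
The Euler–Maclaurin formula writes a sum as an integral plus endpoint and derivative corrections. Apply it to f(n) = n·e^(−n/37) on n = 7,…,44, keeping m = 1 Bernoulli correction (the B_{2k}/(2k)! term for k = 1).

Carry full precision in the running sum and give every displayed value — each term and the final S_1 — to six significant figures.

The integral term ∫_7^44 x·e^(−x/37) dx = 434.891.
½[f(7) + f(44)] = ½[5.79341 + 13.3966] = 9.59500.
Running total after boundary: 444.486.
k=1: B_{2}/(2)! × [f^{(1)}(44) − f^{(1)}(7)] = 1/12 × (-0.0576021 − 0.671051) = -0.0607211.

S_1 ≈ 444.425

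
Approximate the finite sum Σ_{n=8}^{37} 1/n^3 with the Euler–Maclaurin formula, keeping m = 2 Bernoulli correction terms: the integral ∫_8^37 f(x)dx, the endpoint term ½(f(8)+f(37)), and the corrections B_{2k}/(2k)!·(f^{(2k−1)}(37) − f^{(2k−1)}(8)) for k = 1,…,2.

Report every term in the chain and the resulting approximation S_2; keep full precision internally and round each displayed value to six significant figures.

S_2 ≈ 0.00849429

The integral term ∫_8^37 1/x^3 dx = 0.00744727.
½[f(8) + f(37)] = ½[0.00195312 + 1.97422e-05] = 0.000986434.
Integral + boundary = 0.00843370.
Correction k=1: B_{2}/2! · (f^{(1)}(37) − f^{(1)}(8)) = 1/12 · (-1.60072e-06 − (-0.000732422)) = 6.09018e-05.
After k=1: 0.00849461.
Correction k=2: B_{4}/4! · (f^{(3)}(37) − f^{(3)}(8)) = −1/720 · (-2.33852e-08 − (-0.000228882)) = -3.17859e-07.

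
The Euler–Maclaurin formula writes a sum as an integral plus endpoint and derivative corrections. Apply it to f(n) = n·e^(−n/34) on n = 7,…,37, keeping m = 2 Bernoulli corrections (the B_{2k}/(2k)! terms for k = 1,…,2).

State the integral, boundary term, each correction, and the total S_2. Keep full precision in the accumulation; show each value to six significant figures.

The integral term ∫_7^37 x·e^(−x/34) dx = 321.557.
Boundary: ½(f(7) + f(37)) = ½(5.69750 + 12.4620) = 9.07974.
So far: 330.636.
Correction k=1: B_{2}/2! · (f^{(1)}(37) − f^{(1)}(7)) = 1/12 · (-0.0297186 − 0.646355) = -0.0563395.
Running total after k=1: 330.580.
Correction k=2: B_{4}/4! · (f^{(3)}(37) − f^{(3)}(7)) = −1/720 · (0.000557009 − 0.00196731) = 1.95875e-06.

S_2 ≈ 330.580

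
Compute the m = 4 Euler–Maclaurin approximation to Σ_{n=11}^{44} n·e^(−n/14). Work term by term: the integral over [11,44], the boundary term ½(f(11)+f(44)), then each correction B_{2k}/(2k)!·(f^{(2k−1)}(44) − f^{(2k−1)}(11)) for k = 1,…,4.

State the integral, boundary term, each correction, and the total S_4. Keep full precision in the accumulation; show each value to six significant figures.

S_4 ≈ 127.923

The integral term ∫_11^44 x·e^(−x/14) dx = 124.483.
Boundary: ½(f(11) + f(44)) = ½(5.01373 + 1.89901) = 3.45637.
So far: 127.939.
k=1: B_{2}/(2)! × [f^{(1)}(44) − f^{(1)}(11)] = 1/12 × (-0.0924842 − 0.0976701) = -0.0158462.
Running total after k=1: 127.923.
k=2: B_{4}/(4)! × [f^{(3)}(44) − f^{(3)}(11)] = −1/720 × (-3.14572e-05 − 0.00514928) = 7.19546e-06.
Running total after k=2: 127.923.
k=3: B_{6}/(6)! × [f^{(5)}(44) − f^{(5)}(11)] = 1/30240 × (2.08645e-06 − 5.00012e-05) = -1.58448e-09.
Running total after k=3: 127.923.
k=4: B_{8}/(8)! × [f^{(7)}(44) − f^{(7)}(11)] = −1/1209600 × (2.21091e-08 − 3.76176e-07) = 2.92714e-13.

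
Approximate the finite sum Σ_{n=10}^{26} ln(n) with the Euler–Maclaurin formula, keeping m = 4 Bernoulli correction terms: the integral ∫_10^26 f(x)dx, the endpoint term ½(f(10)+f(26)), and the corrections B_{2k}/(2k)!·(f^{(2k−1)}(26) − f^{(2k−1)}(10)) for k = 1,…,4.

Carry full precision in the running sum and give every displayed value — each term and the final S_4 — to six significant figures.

Integral: ∫_10^26 ln(x) dx = 45.6847.
Endpoint term: (f(10) + f(26))/2 = (2.30259 + 3.25810)/2 = 2.78034.
So far: 48.4650.
k=1: B_{2}/(2)! × [f^{(1)}(26) − f^{(1)}(10)] = 1/12 × (0.0384615 − 0.100000) = -0.00512821.
Partial sum through k=1: 48.4599.
k=2: B_{4}/(4)! × [f^{(3)}(26) − f^{(3)}(10)] = −1/720 × (0.000113792 − 0.00200000) = 2.61973e-06.
Partial sum through k=2: 48.4599.
k=3: B_{6}/(6)! × [f^{(5)}(26) − f^{(5)}(10)] = 1/30240 × (2.01997e-06 − 0.000240000) = -7.86971e-09.
Partial sum through k=3: 48.4599.
k=4: B_{8}/(8)! × [f^{(7)}(26) − f^{(7)}(10)] = −1/1209600 × (8.96436e-08 − 7.20000e-05) = 5.94497e-11.

S_4 ≈ 48.4599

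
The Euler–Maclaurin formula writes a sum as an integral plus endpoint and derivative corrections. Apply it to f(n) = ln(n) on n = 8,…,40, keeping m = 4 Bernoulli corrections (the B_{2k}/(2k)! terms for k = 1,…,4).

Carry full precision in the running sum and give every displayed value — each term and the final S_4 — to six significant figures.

∫_8^40 ln(x) dx evaluates to 98.9196.
Endpoint term: (f(8) + f(40))/2 = (2.07944 + 3.68888)/2 = 2.88416.
Running total after boundary: 101.804.
Correction k=1: B_{2}/2! · (f^{(1)}(40) − f^{(1)}(8)) = 1/12 · (0.0250000 − 0.125000) = -0.00833333.
Partial sum through k=1: 101.795.
Correction k=2: B_{4}/4! · (f^{(3)}(40) − f^{(3)}(8)) = −1/720 · (3.12500e-05 − 0.00390625) = 5.38194e-06.
Partial sum through k=2: 101.795.
Correction k=3: B_{6}/6! · (f^{(5)}(40) − f^{(5)}(8)) = 1/30240 · (2.34375e-07 − 0.000732422) = -2.42125e-08.
Partial sum through k=3: 101.795.
Correction k=4: B_{8}/8! · (f^{(7)}(40) − f^{(7)}(8)) = −1/1209600 · (4.39453e-09 − 0.000343323) = 2.83828e-10.

S_4 ≈ 101.795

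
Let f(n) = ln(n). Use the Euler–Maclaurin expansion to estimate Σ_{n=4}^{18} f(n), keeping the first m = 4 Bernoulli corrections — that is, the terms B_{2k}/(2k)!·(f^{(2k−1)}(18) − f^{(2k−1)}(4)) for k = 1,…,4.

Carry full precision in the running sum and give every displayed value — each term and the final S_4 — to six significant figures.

S_4 ≈ 34.6037

∫_4^18 ln(x) dx evaluates to 32.4815.
Boundary: ½(f(4) + f(18)) = ½(1.38629 + 2.89037) = 2.13833.
Running total after boundary: 34.6198.
Correction k=1: B_{2}/2! · (f^{(1)}(18) − f^{(1)}(4)) = 1/12 · (0.0555556 − 0.250000) = -0.0162037.
After k=1: 34.6036.
Correction k=2: B_{4}/4! · (f^{(3)}(18) − f^{(3)}(4)) = −1/720 · (0.000342936 − 0.0312500) = 4.29265e-05.
After k=2: 34.6037.
Correction k=3: B_{6}/6! · (f^{(5)}(18) − f^{(5)}(4)) = 1/30240 · (1.27013e-05 − 0.0234375) = -7.74630e-07.
After k=3: 34.6037.
Correction k=4: B_{8}/8! · (f^{(7)}(18) − f^{(7)}(4)) = −1/1209600 · (1.17605e-06 − 0.0439453) = 3.63295e-08.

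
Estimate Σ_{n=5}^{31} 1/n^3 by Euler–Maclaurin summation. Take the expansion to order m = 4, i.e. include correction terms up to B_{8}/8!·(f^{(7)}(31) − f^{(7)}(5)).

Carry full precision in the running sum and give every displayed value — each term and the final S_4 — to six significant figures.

∫_5^31 1/x^3 dx evaluates to 0.0194797.
Boundary: ½(f(5) + f(31)) = ½(0.00800000 + 3.35672e-05) = 0.00401678.
So far: 0.0234965.
k=1: B_{2}/(2)! × [f^{(1)}(31) − f^{(1)}(5)] = 1/12 × (-3.24844e-06 − (-0.00480000)) = 0.000399729.
Running total after k=1: 0.0238962.
k=2: B_{4}/(4)! × [f^{(3)}(31) − f^{(3)}(5)] = −1/720 × (-6.76054e-08 − (-0.00384000)) = -5.33324e-06.
Running total after k=2: 0.0238909.
k=3: B_{6}/(6)! × [f^{(5)}(31) − f^{(5)}(5)] = 1/30240 × (-2.95466e-09 − (-0.00645120)) = 2.13333e-07.
Running total after k=3: 0.0238911.
k=4: B_{8}/(8)! × [f^{(7)}(31) − f^{(7)}(5)] = −1/1209600 × (-2.21369e-10 − (-0.0185795)) = -1.53600e-08.

S_4 ≈ 0.0238911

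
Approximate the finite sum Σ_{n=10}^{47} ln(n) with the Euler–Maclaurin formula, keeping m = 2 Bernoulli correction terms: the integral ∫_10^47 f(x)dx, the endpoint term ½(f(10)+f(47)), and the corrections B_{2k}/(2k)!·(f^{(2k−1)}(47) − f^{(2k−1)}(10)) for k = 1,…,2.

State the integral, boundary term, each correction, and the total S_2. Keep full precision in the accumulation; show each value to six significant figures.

S_2 ≈ 124.001

Integral: ∫_10^47 ln(x) dx = 120.931.
½[f(10) + f(47)] = ½[2.30259 + 3.85015] = 3.07637.
Running total after boundary: 124.007.
k=1: B_{2}/(2)! × [f^{(1)}(47) − f^{(1)}(10)] = 1/12 × (0.0212766 − 0.100000) = -0.00656028.
Partial sum through k=1: 124.001.
k=2: B_{4}/(4)! × [f^{(3)}(47) − f^{(3)}(10)] = −1/720 × (1.92636e-05 − 0.00200000) = 2.75102e-06.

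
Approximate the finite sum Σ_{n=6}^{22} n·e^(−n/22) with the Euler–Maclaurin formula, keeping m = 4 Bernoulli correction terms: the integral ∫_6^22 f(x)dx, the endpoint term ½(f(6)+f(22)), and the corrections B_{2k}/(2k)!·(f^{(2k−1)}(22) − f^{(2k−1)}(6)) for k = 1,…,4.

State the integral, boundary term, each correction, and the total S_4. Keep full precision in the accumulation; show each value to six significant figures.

The integral term ∫_6^22 x·e^(−x/22) dx = 112.854.
Endpoint term: (f(6) + f(22))/2 = (4.56780 + 8.09335)/2 = 6.33058.
Running total after boundary: 119.184.
k=1: B_{2}/(2)! × [f^{(1)}(22) − f^{(1)}(6)] = 1/12 × (0.00000 − 0.553673) = -0.0461394.
Partial sum through k=1: 119.138.
k=2: B_{4}/(4)! × [f^{(3)}(22) − f^{(3)}(6)] = −1/720 × (0.00152016 − 0.00428982) = 3.84675e-06.
Partial sum through k=2: 119.138.
k=3: B_{6}/(6)! × [f^{(5)}(22) − f^{(5)}(6)] = 1/30240 × (6.28167e-06 − 1.53630e-05) = -3.00309e-10.
Partial sum through k=3: 119.138.
k=4: B_{8}/(8)! × [f^{(7)}(22) − f^{(7)}(6)] = −1/1209600 × (1.94680e-08 − 4.51709e-08) = 2.12491e-14.

S_4 ≈ 119.138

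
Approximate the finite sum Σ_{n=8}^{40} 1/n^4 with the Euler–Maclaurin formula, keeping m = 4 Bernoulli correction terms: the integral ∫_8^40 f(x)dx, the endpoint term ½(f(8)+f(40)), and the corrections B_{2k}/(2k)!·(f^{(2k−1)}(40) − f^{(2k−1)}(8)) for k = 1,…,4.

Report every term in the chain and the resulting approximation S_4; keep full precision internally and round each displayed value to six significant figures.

S_4 ≈ 0.000778190

The integral term ∫_8^40 1/x^4 dx = 0.000645833.
Endpoint term: (f(8) + f(40))/2 = (0.000244141 + 3.90625e-07)/2 = 0.000122266.
Integral + boundary = 0.000768099.
k=1: B_{2}/(2)! × [f^{(1)}(40) − f^{(1)}(8)] = 1/12 × (-3.90625e-08 − (-0.000122070)) = 1.01693e-05.
Partial sum through k=1: 0.000778268.
k=2: B_{4}/(4)! × [f^{(3)}(40) − f^{(3)}(8)] = −1/720 × (-7.32422e-10 − (-5.72205e-05)) = -7.94718e-08.
Partial sum through k=2: 0.000778189.
k=3: B_{6}/(6)! × [f^{(5)}(40) − f^{(5)}(8)] = 1/30240 × (-2.56348e-11 − (-5.00679e-05)) = 1.65568e-09.
Partial sum through k=3: 0.000778190.
k=4: B_{8}/(8)! × [f^{(7)}(40) − f^{(7)}(8)] = −1/1209600 × (-1.44196e-12 − (-7.04080e-05)) = -5.82077e-11.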